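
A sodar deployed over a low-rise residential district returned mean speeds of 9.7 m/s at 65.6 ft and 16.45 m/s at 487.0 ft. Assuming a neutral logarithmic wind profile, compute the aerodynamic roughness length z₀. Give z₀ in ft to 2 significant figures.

z₀ ≈ 3.7 ft

Log law: V(z) ∝ ln(z/z₀). With r = V₁/V₂ = 9.7/16.45 = 0.58967,
r · ln(z₂/z₀) = ln(z₁/z₀) ⇒ ln z₀ = (ln z₁ − r·ln z₂)/(1 − r)
ln z₀ = (4.18358 − 0.58967×6.18826) / 0.41033 = 1.3028
z₀ = exp(1.3028) = 3.679 ft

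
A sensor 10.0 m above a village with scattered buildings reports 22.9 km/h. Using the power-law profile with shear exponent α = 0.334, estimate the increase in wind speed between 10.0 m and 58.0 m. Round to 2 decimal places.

Power law: V₂ = V₁ · (z₂/z₁)^α = 22.9 × (5.8000)^0.334 = 41.1927 km/h
ΔV = 41.1927 − 22.9 = 18.2927 km/h

18.29 km/h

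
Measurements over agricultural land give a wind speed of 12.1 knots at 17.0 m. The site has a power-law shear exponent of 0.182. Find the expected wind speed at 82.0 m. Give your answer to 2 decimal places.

16.11 knots

Power-law profile: V₂ = V₁ · (z₂/z₁)^α
V₂ = 12.1 × (82.0/17.0)^0.182 = 12.1 × (4.8235)^0.182
    = 12.1 × 1.3316 = 16.1123 knots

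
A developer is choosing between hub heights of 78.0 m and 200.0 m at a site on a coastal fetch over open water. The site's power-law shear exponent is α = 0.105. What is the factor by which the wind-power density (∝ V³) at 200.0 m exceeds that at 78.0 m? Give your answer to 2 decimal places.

1.35

Speed ratio: V_B/V_A = (z_B/z_A)^α = (200.0/78.0)^0.105 = (2.5641)^0.105 = 1.10392
Power-density ratio: P_B/P_A = (V_B/V_A)³ = (1.10392)³ = 1.34529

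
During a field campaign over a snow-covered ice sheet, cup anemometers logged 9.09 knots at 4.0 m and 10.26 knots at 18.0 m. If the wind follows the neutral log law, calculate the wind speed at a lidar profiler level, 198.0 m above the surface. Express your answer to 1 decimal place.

Log law: V ∝ ln(z/z₀). From the pair, with r = V₁/V₂ = 0.88596,
ln z₀ = (ln z₁ − r·ln z₂)/(1 − r) = (1.3863 − 0.88596×2.8904)/0.11404 = -10.2992 → z₀ = 0.00003366 m
V₃ = V₁ · ln(z₃/z₀)/ln(z₁/z₀) = 9.09 × 15.5875/11.6855 = 12.1253 knots

12.1 knots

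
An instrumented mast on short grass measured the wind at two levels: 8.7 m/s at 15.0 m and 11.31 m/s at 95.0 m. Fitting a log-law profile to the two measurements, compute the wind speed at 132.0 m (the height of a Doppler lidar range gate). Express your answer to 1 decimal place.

11.8 m/s

Log law: V ∝ ln(z/z₀). From the pair, with r = V₁/V₂ = 0.76923,
ln z₀ = (ln z₁ − r·ln z₂)/(1 − r) = (2.7081 − 0.76923×4.5539)/0.23077 = -3.4447 → z₀ = 0.03191 m
V₃ = V₁ · ln(z₃/z₀)/ln(z₁/z₀) = 8.7 × 8.3275/6.1528 = 11.7751 m/s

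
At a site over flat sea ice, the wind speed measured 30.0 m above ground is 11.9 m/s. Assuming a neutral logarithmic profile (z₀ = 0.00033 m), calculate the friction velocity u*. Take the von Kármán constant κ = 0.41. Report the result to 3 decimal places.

u* ≈ 0.427 m/s

Log law: V(z) = (u*/κ) · ln(z/z₀) ⇒ u* = κ · V / ln(z/z₀)
u* = 0.41 × 11.9 / ln(30.0/0.00033) = 0.41 × 11.9 / 11.4176
   = 4.8790 / 11.4176 = 0.4273 m/s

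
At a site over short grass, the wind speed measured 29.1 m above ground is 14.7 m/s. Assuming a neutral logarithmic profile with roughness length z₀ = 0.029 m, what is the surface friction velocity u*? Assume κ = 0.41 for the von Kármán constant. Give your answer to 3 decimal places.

Log law: V(z) = (u*/κ) · ln(z/z₀) ⇒ u* = κ · V / ln(z/z₀)
u* = 0.41 × 14.7 / ln(29.1/0.029) = 0.41 × 14.7 / 6.9112
   = 6.0270 / 6.9112 = 0.8721 m/s

u* ≈ 0.872 m/s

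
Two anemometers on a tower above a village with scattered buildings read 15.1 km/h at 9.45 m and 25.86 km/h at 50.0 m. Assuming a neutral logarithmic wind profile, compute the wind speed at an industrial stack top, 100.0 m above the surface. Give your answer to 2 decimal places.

Log law: V ∝ ln(z/z₀). From the pair, with r = V₁/V₂ = 0.58391,
ln z₀ = (ln z₁ − r·ln z₂)/(1 − r) = (2.2460 − 0.58391×3.9120)/0.41609 = -0.0920 → z₀ = 0.9121 m
V₃ = V₁ · ln(z₃/z₀)/ln(z₁/z₀) = 15.1 × 4.6971/2.3380 = 30.3367 km/h

30.34 km/h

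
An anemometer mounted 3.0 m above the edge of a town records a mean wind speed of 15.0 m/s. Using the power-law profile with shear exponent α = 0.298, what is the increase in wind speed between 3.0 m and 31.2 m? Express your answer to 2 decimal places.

15.14 m/s

Power law: V₂ = V₁ · (z₂/z₁)^α = 15.0 × (10.4000)^0.298 = 30.1417 m/s
ΔV = 30.1417 − 15.0 = 15.1417 m/s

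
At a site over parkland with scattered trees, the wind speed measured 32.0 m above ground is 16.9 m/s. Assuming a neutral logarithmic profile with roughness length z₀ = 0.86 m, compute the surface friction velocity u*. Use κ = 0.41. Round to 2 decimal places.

u* ≈ 1.92 m/s

Log law: V(z) = (u*/κ) · ln(z/z₀) ⇒ u* = κ · V / ln(z/z₀)
u* = 0.41 × 16.9 / ln(32.0/0.86) = 0.41 × 16.9 / 3.6166
   = 6.9290 / 3.6166 = 1.9159 m/s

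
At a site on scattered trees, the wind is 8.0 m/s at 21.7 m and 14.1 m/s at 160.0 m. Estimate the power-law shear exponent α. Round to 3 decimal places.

α ≈ 0.284

Power law: V₂/V₁ = (z₂/z₁)^α ⇒ α = ln(V₂/V₁) / ln(z₂/z₁)
α = ln(14.1/8.0) / ln(160.0/21.7) = ln(1.7625) / ln(7.3733)
  = 0.56673 / 1.99786 = 0.28367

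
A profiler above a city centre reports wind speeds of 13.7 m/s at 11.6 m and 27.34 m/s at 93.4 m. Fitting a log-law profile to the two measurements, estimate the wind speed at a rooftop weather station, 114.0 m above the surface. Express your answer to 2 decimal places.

28.64 m/s

Log law: V ∝ ln(z/z₀). From the pair, with r = V₁/V₂ = 0.50110,
ln z₀ = (ln z₁ − r·ln z₂)/(1 − r) = (2.4510 − 0.50110×4.5369)/0.49890 = 0.3559 → z₀ = 1.428 m
V₃ = V₁ · ln(z₃/z₀)/ln(z₁/z₀) = 13.7 × 4.3803/2.0951 = 28.6433 m/s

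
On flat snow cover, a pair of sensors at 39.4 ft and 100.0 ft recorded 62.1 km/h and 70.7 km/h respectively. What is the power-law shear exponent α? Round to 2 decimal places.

α ≈ 0.14

Power law: V₂/V₁ = (z₂/z₁)^α ⇒ α = ln(V₂/V₁) / ln(z₂/z₁)
α = ln(70.7/62.1) / ln(100.0/39.4) = ln(1.1385) / ln(2.5381)
  = 0.12970 / 0.93140 = 0.13925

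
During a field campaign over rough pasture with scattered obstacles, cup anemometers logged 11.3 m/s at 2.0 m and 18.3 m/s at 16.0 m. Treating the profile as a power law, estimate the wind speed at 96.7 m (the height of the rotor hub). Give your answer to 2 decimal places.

27.77 m/s

First find α: α = ln(V₂/V₁)/ln(z₂/z₁) = ln(18.3/11.3)/ln(16.0/2.0) = 0.48210/2.07944 = 0.2318
Extrapolate from 16.0 m to 96.7 m: V₃ = 18.3 × (96.7/16.0)^0.2318 = 18.3 × 1.5175 = 27.7709 m/s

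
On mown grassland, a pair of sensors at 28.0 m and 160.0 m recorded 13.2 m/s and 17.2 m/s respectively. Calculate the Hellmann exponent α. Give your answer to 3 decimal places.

Power law: V₂/V₁ = (z₂/z₁)^α ⇒ α = ln(V₂/V₁) / ln(z₂/z₁)
α = ln(17.2/13.2) / ln(160.0/28.0) = ln(1.3030) / ln(5.7143)
  = 0.26469 / 1.74297 = 0.15186

α ≈ 0.152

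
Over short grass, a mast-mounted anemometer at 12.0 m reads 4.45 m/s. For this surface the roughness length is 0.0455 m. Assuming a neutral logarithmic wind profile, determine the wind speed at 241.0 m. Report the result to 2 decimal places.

6.84 m/s

Log law: V(z) ∝ ln(z/z₀), so V₂/V₁ = ln(z₂/z₀) / ln(z₁/z₀).
ln(241.0/0.0455) = 8.5748, ln(12.0/0.0455) = 5.5749
V₂ = 4.45 × 8.5748/5.5749 = 4.45 × 1.5381 = 6.8446 m/s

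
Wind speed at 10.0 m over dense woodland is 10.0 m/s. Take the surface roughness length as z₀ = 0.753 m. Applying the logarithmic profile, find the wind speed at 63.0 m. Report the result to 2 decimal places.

Log law: V(z) ∝ ln(z/z₀), so V₂/V₁ = ln(z₂/z₀) / ln(z₁/z₀).
ln(63.0/0.753) = 4.4268, ln(10.0/0.753) = 2.5863
V₂ = 10.0 × 4.4268/2.5863 = 10.0 × 1.7117 = 17.1166 m/s

17.12 m/s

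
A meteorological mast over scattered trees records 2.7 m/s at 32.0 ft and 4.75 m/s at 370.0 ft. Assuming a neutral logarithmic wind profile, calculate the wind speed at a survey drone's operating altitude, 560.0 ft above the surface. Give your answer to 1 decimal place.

5.1 m/s

Log law: V ∝ ln(z/z₀). From the pair, with r = V₁/V₂ = 0.56842,
ln z₀ = (ln z₁ − r·ln z₂)/(1 − r) = (3.4657 − 0.56842×5.9135)/0.43158 = 0.2418 → z₀ = 1.274 ft
V₃ = V₁ · ln(z₃/z₀)/ln(z₁/z₀) = 2.7 × 6.0861/3.2239 = 5.0971 m/s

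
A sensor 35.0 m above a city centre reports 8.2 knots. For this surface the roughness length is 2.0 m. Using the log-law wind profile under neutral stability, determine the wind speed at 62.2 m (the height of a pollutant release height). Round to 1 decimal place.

Log law: V(z) ∝ ln(z/z₀), so V₂/V₁ = ln(z₂/z₀) / ln(z₁/z₀).
ln(62.2/2.0) = 3.4372, ln(35.0/2.0) = 2.8622
V₂ = 8.2 × 3.4372/2.8622 = 8.2 × 1.2009 = 9.8474 knots

9.8 knots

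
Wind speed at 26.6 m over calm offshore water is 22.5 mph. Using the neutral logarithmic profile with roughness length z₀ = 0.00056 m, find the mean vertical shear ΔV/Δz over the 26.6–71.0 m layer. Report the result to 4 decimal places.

Log law: V₂ = V₁ · ln(z₂/z₀)/ln(z₁/z₀) = 22.5 × 11.7503/10.7685 = 24.5513 mph
ΔV/Δz = (24.5513 − 22.5)/(71.0 − 26.6) = 2.0513/44.4000 = 0.04620 mph/m

0.0462 mph/m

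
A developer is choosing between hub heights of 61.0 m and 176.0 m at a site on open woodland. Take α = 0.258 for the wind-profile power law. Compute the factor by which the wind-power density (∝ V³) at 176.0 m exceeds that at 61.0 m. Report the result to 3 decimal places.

2.271

Speed ratio: V_B/V_A = (z_B/z_A)^α = (176.0/61.0)^0.258 = (2.8852)^0.258 = 1.31440
Power-density ratio: P_B/P_A = (V_B/V_A)³ = (1.31440)³ = 2.27081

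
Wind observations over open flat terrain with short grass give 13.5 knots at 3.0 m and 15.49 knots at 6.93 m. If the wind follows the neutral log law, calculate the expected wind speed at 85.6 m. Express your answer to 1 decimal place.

21.5 knots

Log law: V ∝ ln(z/z₀). From the pair, with r = V₁/V₂ = 0.87153,
ln z₀ = (ln z₁ − r·ln z₂)/(1 − r) = (1.0986 − 0.87153×1.9359)/0.12847 = -4.5812 → z₀ = 0.01024 m
V₃ = V₁ · ln(z₃/z₀)/ln(z₁/z₀) = 13.5 × 9.0309/5.6798 = 21.4650 knots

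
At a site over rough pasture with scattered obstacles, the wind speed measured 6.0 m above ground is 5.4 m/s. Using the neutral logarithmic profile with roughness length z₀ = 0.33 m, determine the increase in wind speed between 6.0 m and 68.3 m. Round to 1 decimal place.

4.5 m/s

Log law: V₂ = V₁ · ln(z₂/z₀)/ln(z₁/z₀) = 5.4 × 5.3326/2.9004 = 9.9282 m/s
ΔV = 9.9282 − 5.4 = 4.5282 m/s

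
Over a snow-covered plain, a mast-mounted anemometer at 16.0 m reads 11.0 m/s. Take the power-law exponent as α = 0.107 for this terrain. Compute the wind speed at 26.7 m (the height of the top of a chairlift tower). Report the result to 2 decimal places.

Power-law profile: V₂ = V₁ · (z₂/z₁)^α
V₂ = 11.0 × (26.7/16.0)^0.107 = 11.0 × (1.6687)^0.107
    = 11.0 × 1.0563 = 11.6195 m/s

11.62 m/s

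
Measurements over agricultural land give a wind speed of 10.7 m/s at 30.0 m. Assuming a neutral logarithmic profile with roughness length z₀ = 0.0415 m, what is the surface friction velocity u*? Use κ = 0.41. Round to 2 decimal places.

u* ≈ 0.67 m/s

Log law: V(z) = (u*/κ) · ln(z/z₀) ⇒ u* = κ · V / ln(z/z₀)
u* = 0.41 × 10.7 / ln(30.0/0.0415) = 0.41 × 10.7 / 6.5833
   = 4.3870 / 6.5833 = 0.6664 m/s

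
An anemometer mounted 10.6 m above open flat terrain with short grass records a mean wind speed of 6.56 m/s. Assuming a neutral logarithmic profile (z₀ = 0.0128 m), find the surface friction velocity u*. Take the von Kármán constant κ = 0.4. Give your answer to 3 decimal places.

Log law: V(z) = (u*/κ) · ln(z/z₀) ⇒ u* = κ · V / ln(z/z₀)
u* = 0.4 × 6.56 / ln(10.6/0.0128) = 0.4 × 6.56 / 6.7192
   = 2.6240 / 6.7192 = 0.3905 m/s

u* ≈ 0.391 m/s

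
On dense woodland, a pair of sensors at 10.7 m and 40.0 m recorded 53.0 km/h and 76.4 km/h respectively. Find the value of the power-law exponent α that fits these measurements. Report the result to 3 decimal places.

α ≈ 0.277

Power law: V₂/V₁ = (z₂/z₁)^α ⇒ α = ln(V₂/V₁) / ln(z₂/z₁)
α = ln(76.4/53.0) / ln(40.0/10.7) = ln(1.4415) / ln(3.7383)
  = 0.36569 / 1.31864 = 0.27733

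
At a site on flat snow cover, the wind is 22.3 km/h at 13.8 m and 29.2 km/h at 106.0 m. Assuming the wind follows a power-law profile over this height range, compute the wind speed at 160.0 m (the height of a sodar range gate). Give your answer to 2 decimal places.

First find α: α = ln(V₂/V₁)/ln(z₂/z₁) = ln(29.2/22.3)/ln(106.0/13.8) = 0.26958/2.03877 = 0.1322
Extrapolate from 106.0 m to 160.0 m: V₃ = 29.2 × (160.0/106.0)^0.1322 = 29.2 × 1.0560 = 30.8338 km/h

30.83 km/h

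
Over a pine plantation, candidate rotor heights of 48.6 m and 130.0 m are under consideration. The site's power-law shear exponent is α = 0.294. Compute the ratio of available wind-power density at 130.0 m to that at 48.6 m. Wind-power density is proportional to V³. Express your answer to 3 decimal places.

2.382

Speed ratio: V_B/V_A = (z_B/z_A)^α = (130.0/48.6)^0.294 = (2.6749)^0.294 = 1.33545
Power-density ratio: P_B/P_A = (V_B/V_A)³ = (1.33545)³ = 2.38169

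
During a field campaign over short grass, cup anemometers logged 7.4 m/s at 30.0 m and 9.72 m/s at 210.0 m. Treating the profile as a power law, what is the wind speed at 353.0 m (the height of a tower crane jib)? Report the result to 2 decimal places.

10.45 m/s

First find α: α = ln(V₂/V₁)/ln(z₂/z₁) = ln(9.72/7.4)/ln(210.0/30.0) = 0.27271/1.94591 = 0.1401
Extrapolate from 210.0 m to 353.0 m: V₃ = 9.72 × (353.0/210.0)^0.1401 = 9.72 × 1.0755 = 10.4539 m/s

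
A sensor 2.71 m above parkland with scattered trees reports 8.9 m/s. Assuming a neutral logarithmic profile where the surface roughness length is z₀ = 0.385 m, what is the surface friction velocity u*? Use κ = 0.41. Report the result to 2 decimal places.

u* ≈ 1.87 m/s

Log law: V(z) = (u*/κ) · ln(z/z₀) ⇒ u* = κ · V / ln(z/z₀)
u* = 0.41 × 8.9 / ln(2.71/0.385) = 0.41 × 8.9 / 1.9515
   = 3.6490 / 1.9515 = 1.8699 m/s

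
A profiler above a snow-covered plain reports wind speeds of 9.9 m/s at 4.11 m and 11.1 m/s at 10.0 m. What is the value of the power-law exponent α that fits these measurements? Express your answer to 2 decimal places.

α ≈ 0.13

Power law: V₂/V₁ = (z₂/z₁)^α ⇒ α = ln(V₂/V₁) / ln(z₂/z₁)
α = ln(11.1/9.9) / ln(10.0/4.11) = ln(1.1212) / ln(2.4331)
  = 0.11441 / 0.88916 = 0.12867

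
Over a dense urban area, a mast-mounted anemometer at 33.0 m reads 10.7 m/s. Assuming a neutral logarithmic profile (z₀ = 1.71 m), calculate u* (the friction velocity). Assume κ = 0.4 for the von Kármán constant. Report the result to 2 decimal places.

Log law: V(z) = (u*/κ) · ln(z/z₀) ⇒ u* = κ · V / ln(z/z₀)
u* = 0.4 × 10.7 / ln(33.0/1.71) = 0.4 × 10.7 / 2.9600
   = 4.2800 / 2.9600 = 1.4459 m/s

u* ≈ 1.45 m/s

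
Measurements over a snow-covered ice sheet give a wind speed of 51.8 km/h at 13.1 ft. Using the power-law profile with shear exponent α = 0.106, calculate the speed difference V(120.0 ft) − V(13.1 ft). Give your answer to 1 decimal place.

Power law: V₂ = V₁ · (z₂/z₁)^α = 51.8 × (9.1603)^0.106 = 65.5077 km/h
ΔV = 65.5077 − 51.8 = 13.7077 km/h

13.7 km/h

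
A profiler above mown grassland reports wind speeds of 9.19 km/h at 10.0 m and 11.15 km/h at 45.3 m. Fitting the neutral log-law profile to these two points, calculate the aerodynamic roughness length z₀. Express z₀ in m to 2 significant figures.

Log law: V(z) ∝ ln(z/z₀). With r = V₁/V₂ = 9.19/11.15 = 0.82422,
r · ln(z₂/z₀) = ln(z₁/z₀) ⇒ ln z₀ = (ln z₁ − r·ln z₂)/(1 − r)
ln z₀ = (2.30259 − 0.82422×3.81331) / 0.17578 = -4.7809
z₀ = exp(-4.7809) = 0.008389 m

z₀ ≈ 0.0084 m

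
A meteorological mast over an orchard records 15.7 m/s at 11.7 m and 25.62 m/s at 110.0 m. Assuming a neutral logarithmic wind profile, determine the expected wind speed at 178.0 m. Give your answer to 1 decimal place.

27.8 m/s

Log law: V ∝ ln(z/z₀). From the pair, with r = V₁/V₂ = 0.61280,
ln z₀ = (ln z₁ − r·ln z₂)/(1 − r) = (2.4596 − 0.61280×4.7005)/0.38720 = -1.0870 → z₀ = 0.3372 m
V₃ = V₁ · ln(z₃/z₀)/ln(z₁/z₀) = 15.7 × 6.2688/3.5466 = 27.7506 m/s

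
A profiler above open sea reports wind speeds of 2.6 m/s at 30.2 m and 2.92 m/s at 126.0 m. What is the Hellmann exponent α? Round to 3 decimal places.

Power law: V₂/V₁ = (z₂/z₁)^α ⇒ α = ln(V₂/V₁) / ln(z₂/z₁)
α = ln(2.92/2.6) / ln(126.0/30.2) = ln(1.1231) / ln(4.1722)
  = 0.11607 / 1.42844 = 0.08126

α ≈ 0.081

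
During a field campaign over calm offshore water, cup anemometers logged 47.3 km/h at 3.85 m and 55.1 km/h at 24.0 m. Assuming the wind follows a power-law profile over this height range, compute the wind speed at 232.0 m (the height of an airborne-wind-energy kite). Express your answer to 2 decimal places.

66.58 km/h

First find α: α = ln(V₂/V₁)/ln(z₂/z₁) = ln(55.1/47.3)/ln(24.0/3.85) = 0.15264/1.82998 = 0.0834
Extrapolate from 24.0 m to 232.0 m: V₃ = 55.1 × (232.0/24.0)^0.0834 = 55.1 × 1.2083 = 66.5785 km/h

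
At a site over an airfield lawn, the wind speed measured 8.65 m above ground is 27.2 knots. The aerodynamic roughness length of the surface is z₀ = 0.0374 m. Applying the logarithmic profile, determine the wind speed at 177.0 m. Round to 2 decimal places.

Log law: V(z) ∝ ln(z/z₀), so V₂/V₁ = ln(z₂/z₀) / ln(z₁/z₀).
ln(177.0/0.0374) = 8.4622, ln(8.65/0.0374) = 5.4436
V₂ = 27.2 × 8.4622/5.4436 = 27.2 × 1.5545 = 42.2828 knots

42.28 knots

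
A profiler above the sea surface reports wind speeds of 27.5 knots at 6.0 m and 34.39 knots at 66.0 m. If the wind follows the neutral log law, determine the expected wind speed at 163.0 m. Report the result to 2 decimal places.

Log law: V ∝ ln(z/z₀). From the pair, with r = V₁/V₂ = 0.79965,
ln z₀ = (ln z₁ − r·ln z₂)/(1 − r) = (1.7918 − 0.79965×4.1897)/0.20035 = -7.7789 → z₀ = 0.0004185 m
V₃ = V₁ · ln(z₃/z₀)/ln(z₁/z₀) = 27.5 × 12.8727/9.5707 = 36.9878 knots

36.99 knots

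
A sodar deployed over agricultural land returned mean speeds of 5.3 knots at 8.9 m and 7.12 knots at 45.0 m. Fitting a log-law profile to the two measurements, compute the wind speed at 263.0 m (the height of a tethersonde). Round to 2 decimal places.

Log law: V ∝ ln(z/z₀). From the pair, with r = V₁/V₂ = 0.74438,
ln z₀ = (ln z₁ − r·ln z₂)/(1 − r) = (2.1861 − 0.74438×3.8067)/0.25562 = -2.5333 → z₀ = 0.07940 m
V₃ = V₁ · ln(z₃/z₀)/ln(z₁/z₀) = 5.3 × 8.1055/4.7194 = 9.1027 knots

9.10 knots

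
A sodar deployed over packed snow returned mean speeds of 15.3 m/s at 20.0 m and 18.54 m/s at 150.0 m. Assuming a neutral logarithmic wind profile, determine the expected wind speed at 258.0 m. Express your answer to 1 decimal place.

19.4 m/s

Log law: V ∝ ln(z/z₀). From the pair, with r = V₁/V₂ = 0.82524,
ln z₀ = (ln z₁ − r·ln z₂)/(1 − r) = (2.9957 − 0.82524×5.0106)/0.17476 = -6.5191 → z₀ = 0.001475 m
V₃ = V₁ · ln(z₃/z₀)/ln(z₁/z₀) = 15.3 × 12.0720/9.5148 = 19.4121 m/s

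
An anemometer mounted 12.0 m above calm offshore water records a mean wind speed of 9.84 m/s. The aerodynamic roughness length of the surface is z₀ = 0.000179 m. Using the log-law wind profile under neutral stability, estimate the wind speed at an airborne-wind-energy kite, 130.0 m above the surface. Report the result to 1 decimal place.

Log law: V(z) ∝ ln(z/z₀), so V₂/V₁ = ln(z₂/z₀) / ln(z₁/z₀).
ln(130.0/0.000179) = 13.4957, ln(12.0/0.000179) = 11.1130
V₂ = 9.84 × 13.4957/11.1130 = 9.84 × 1.2144 = 11.9497 m/s

11.9 m/s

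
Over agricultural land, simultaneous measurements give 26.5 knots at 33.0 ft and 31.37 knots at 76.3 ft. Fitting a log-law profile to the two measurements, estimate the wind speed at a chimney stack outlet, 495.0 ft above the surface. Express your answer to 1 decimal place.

42.2 knots

Log law: V ∝ ln(z/z₀). From the pair, with r = V₁/V₂ = 0.84476,
ln z₀ = (ln z₁ − r·ln z₂)/(1 − r) = (3.4965 − 0.84476×4.3347)/0.15524 = -1.0644 → z₀ = 0.3450 ft
V₃ = V₁ · ln(z₃/z₀)/ln(z₁/z₀) = 26.5 × 7.2689/4.5609 = 42.2346 knots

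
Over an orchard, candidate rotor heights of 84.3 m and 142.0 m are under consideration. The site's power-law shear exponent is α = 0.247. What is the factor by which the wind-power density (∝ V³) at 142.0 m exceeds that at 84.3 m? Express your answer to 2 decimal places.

1.47

Speed ratio: V_B/V_A = (z_B/z_A)^α = (142.0/84.3)^0.247 = (1.6845)^0.247 = 1.13746
Power-density ratio: P_B/P_A = (V_B/V_A)³ = (1.13746)³ = 1.47166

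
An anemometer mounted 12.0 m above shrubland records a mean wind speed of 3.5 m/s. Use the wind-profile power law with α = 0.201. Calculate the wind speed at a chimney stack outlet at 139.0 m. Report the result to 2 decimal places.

Power-law profile: V₂ = V₁ · (z₂/z₁)^α
V₂ = 3.5 × (139.0/12.0)^0.201 = 3.5 × (11.5833)^0.201
    = 3.5 × 1.6362 = 5.7266 m/s

5.73 m/s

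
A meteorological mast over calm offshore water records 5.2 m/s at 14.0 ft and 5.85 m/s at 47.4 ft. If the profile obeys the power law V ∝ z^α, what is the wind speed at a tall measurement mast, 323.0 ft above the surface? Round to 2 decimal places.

7.04 m/s

First find α: α = ln(V₂/V₁)/ln(z₂/z₁) = ln(5.85/5.2)/ln(47.4/14.0) = 0.11778/1.21956 = 0.0966
Extrapolate from 47.4 ft to 323.0 ft: V₃ = 5.85 × (323.0/47.4)^0.0966 = 5.85 × 1.2036 = 7.0412 m/s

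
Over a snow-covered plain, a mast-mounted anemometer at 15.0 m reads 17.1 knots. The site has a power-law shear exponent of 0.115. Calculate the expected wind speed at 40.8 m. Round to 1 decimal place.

19.2 knots

Power-law profile: V₂ = V₁ · (z₂/z₁)^α
V₂ = 17.1 × (40.8/15.0)^0.115 = 17.1 × (2.7200)^0.115
    = 17.1 × 1.1220 = 19.1854 knots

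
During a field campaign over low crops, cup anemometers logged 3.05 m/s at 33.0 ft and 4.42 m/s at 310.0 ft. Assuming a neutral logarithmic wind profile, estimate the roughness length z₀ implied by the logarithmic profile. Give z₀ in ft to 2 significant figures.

Log law: V(z) ∝ ln(z/z₀). With r = V₁/V₂ = 3.05/4.42 = 0.69005,
r · ln(z₂/z₀) = ln(z₁/z₀) ⇒ ln z₀ = (ln z₁ − r·ln z₂)/(1 − r)
ln z₀ = (3.49651 − 0.69005×5.73657) / 0.30995 = -1.4905
z₀ = exp(-1.4905) = 0.2253 ft

z₀ ≈ 0.23 ft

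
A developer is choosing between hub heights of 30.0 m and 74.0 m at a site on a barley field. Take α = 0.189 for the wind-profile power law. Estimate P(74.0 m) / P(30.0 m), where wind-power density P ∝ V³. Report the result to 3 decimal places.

Speed ratio: V_B/V_A = (z_B/z_A)^α = (74.0/30.0)^0.189 = (2.4667)^0.189 = 1.18607
Power-density ratio: P_B/P_A = (V_B/V_A)³ = (1.18607)³ = 1.66850

1.669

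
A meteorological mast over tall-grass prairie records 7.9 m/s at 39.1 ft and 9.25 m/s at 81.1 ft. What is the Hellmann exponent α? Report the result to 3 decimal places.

α ≈ 0.216

Power law: V₂/V₁ = (z₂/z₁)^α ⇒ α = ln(V₂/V₁) / ln(z₂/z₁)
α = ln(9.25/7.9) / ln(81.1/39.1) = ln(1.1709) / ln(2.0742)
  = 0.15776 / 0.72956 = 0.21624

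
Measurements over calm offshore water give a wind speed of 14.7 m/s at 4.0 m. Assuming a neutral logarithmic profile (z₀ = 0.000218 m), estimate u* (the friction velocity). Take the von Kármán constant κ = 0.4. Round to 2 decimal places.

Log law: V(z) = (u*/κ) · ln(z/z₀) ⇒ u* = κ · V / ln(z/z₀)
u* = 0.4 × 14.7 / ln(4.0/0.000218) = 0.4 × 14.7 / 9.8173
   = 5.8800 / 9.8173 = 0.5989 m/s

u* ≈ 0.60 m/s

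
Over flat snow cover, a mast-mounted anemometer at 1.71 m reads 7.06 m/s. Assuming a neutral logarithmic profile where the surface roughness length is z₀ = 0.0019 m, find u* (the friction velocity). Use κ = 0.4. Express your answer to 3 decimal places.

u* ≈ 0.415 m/s

Log law: V(z) = (u*/κ) · ln(z/z₀) ⇒ u* = κ · V / ln(z/z₀)
u* = 0.4 × 7.06 / ln(1.71/0.0019) = 0.4 × 7.06 / 6.8024
   = 2.8240 / 6.8024 = 0.4151 m/s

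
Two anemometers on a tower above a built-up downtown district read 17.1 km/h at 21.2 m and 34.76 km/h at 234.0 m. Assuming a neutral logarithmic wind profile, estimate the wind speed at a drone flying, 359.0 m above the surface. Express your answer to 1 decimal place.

37.9 km/h

Log law: V ∝ ln(z/z₀). From the pair, with r = V₁/V₂ = 0.49194,
ln z₀ = (ln z₁ − r·ln z₂)/(1 − r) = (3.0540 − 0.49194×5.4553)/0.50806 = 0.7288 → z₀ = 2.073 m
V₃ = V₁ · ln(z₃/z₀)/ln(z₁/z₀) = 17.1 × 5.1545/2.3252 = 37.9076 km/h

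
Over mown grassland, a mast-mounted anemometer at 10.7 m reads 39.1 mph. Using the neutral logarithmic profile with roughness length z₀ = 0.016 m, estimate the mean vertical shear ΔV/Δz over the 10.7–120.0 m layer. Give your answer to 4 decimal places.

0.1329 mph/m

Log law: V₂ = V₁ · ln(z₂/z₀)/ln(z₁/z₀) = 39.1 × 8.9227/6.5054 = 53.6286 mph
ΔV/Δz = (53.6286 − 39.1)/(120.0 − 10.7) = 14.5286/109.3000 = 0.13292 mph/m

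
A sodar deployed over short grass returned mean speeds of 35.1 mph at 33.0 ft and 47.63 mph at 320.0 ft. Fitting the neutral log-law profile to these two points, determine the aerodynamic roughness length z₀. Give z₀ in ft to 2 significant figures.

z₀ ≈ 0.057 ft

Log law: V(z) ∝ ln(z/z₀). With r = V₁/V₂ = 35.1/47.63 = 0.73693,
r · ln(z₂/z₀) = ln(z₁/z₀) ⇒ ln z₀ = (ln z₁ − r·ln z₂)/(1 − r)
ln z₀ = (3.49651 − 0.73693×5.76832) / 0.26307 = -2.8675
z₀ = exp(-2.8675) = 0.05684 ft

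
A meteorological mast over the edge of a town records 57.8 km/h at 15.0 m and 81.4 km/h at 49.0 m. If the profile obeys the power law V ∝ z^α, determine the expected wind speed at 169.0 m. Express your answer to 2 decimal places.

First find α: α = ln(V₂/V₁)/ln(z₂/z₁) = ln(81.4/57.8)/ln(49.0/15.0) = 0.34239/1.18377 = 0.2892
Extrapolate from 49.0 m to 169.0 m: V₃ = 81.4 × (169.0/49.0)^0.2892 = 81.4 × 1.4306 = 116.4509 km/h

116.45 km/h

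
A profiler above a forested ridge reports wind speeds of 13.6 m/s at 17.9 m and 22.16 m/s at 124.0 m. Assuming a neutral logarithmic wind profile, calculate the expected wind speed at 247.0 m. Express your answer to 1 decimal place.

Log law: V ∝ ln(z/z₀). From the pair, with r = V₁/V₂ = 0.61372,
ln z₀ = (ln z₁ − r·ln z₂)/(1 − r) = (2.8848 − 0.61372×4.8203)/0.38628 = -0.1903 → z₀ = 0.8267 m
V₃ = V₁ · ln(z₃/z₀)/ln(z₁/z₀) = 13.6 × 5.6997/3.0751 = 25.2077 m/s

25.2 m/s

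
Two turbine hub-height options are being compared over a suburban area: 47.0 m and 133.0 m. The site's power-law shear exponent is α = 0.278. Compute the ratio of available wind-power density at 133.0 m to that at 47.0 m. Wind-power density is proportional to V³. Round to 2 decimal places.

2.38

Speed ratio: V_B/V_A = (z_B/z_A)^α = (133.0/47.0)^0.278 = (2.8298)^0.278 = 1.33533
Power-density ratio: P_B/P_A = (V_B/V_A)³ = (1.33533)³ = 2.38102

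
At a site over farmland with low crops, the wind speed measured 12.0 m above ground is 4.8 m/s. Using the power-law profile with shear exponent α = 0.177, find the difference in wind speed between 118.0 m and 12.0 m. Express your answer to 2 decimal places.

Power law: V₂ = V₁ · (z₂/z₁)^α = 4.8 × (9.8333)^0.177 = 7.1936 m/s
ΔV = 7.1936 − 4.8 = 2.3936 m/s

2.39 m/s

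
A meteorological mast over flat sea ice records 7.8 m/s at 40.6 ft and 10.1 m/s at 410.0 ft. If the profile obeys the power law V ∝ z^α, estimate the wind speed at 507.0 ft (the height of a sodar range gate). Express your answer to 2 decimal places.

First find α: α = ln(V₂/V₁)/ln(z₂/z₁) = ln(10.1/7.8)/ln(410.0/40.6) = 0.25841/2.31239 = 0.1118
Extrapolate from 410.0 ft to 507.0 ft: V₃ = 10.1 × (507.0/410.0)^0.1118 = 10.1 × 1.0240 = 10.3425 m/s

10.34 m/s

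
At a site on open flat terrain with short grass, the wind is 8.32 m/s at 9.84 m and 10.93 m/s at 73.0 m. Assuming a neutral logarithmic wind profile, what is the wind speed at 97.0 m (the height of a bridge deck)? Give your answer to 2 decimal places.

11.30 m/s

Log law: V ∝ ln(z/z₀). From the pair, with r = V₁/V₂ = 0.76121,
ln z₀ = (ln z₁ − r·ln z₂)/(1 − r) = (2.2865 − 0.76121×4.2905)/0.23879 = -4.1018 → z₀ = 0.01654 m
V₃ = V₁ · ln(z₃/z₀)/ln(z₁/z₀) = 8.32 × 8.6765/6.3882 = 11.3002 m/s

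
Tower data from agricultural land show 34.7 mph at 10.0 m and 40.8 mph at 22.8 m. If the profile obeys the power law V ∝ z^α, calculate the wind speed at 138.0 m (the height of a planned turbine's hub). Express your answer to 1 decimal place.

58.1 mph

First find α: α = ln(V₂/V₁)/ln(z₂/z₁) = ln(40.8/34.7)/ln(22.8/10.0) = 0.16194/0.82418 = 0.1965
Extrapolate from 22.8 m to 138.0 m: V₃ = 40.8 × (138.0/22.8)^0.1965 = 40.8 × 1.4244 = 58.1172 mph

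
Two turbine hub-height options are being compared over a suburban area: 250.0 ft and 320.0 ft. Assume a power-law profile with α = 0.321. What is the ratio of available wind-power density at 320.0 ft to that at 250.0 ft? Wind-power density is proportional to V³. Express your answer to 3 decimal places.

Speed ratio: V_B/V_A = (z_B/z_A)^α = (320.0/250.0)^0.321 = (1.2800)^0.321 = 1.08247
Power-density ratio: P_B/P_A = (V_B/V_A)³ = (1.08247)³ = 1.26836

1.268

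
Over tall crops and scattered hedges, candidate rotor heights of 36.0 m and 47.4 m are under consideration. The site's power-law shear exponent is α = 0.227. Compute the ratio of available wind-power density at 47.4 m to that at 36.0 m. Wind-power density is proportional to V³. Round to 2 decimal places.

1.21

Speed ratio: V_B/V_A = (z_B/z_A)^α = (47.4/36.0)^0.227 = (1.3167)^0.227 = 1.06444
Power-density ratio: P_B/P_A = (V_B/V_A)³ = (1.06444)³ = 1.20604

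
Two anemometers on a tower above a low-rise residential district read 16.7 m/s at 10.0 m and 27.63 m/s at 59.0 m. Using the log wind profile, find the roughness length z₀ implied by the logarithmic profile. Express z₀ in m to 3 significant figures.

z₀ ≈ 0.664 m

Log law: V(z) ∝ ln(z/z₀). With r = V₁/V₂ = 16.7/27.63 = 0.60442,
r · ln(z₂/z₀) = ln(z₁/z₀) ⇒ ln z₀ = (ln z₁ − r·ln z₂)/(1 − r)
ln z₀ = (2.30259 − 0.60442×4.07754) / 0.39558 = -0.4094
z₀ = exp(-0.4094) = 0.6641 m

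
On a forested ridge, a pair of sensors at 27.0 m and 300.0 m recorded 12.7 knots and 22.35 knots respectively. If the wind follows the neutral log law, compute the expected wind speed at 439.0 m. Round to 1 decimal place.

Log law: V ∝ ln(z/z₀). From the pair, with r = V₁/V₂ = 0.56823,
ln z₀ = (ln z₁ − r·ln z₂)/(1 − r) = (3.2958 − 0.56823×5.7038)/0.43177 = 0.1268 → z₀ = 1.135 m
V₃ = V₁ · ln(z₃/z₀)/ln(z₁/z₀) = 12.7 × 5.9577/3.1690 = 23.8757 knots

23.9 knots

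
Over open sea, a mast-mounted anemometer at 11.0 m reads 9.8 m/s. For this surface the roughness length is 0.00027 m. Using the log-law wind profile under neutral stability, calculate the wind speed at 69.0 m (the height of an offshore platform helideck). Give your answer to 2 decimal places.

Log law: V(z) ∝ ln(z/z₀), so V₂/V₁ = ln(z₂/z₀) / ln(z₁/z₀).
ln(69.0/0.00027) = 12.4512, ln(11.0/0.00027) = 10.6150
V₂ = 9.8 × 12.4512/10.6150 = 9.8 × 1.1730 = 11.4952 m/s

11.50 m/s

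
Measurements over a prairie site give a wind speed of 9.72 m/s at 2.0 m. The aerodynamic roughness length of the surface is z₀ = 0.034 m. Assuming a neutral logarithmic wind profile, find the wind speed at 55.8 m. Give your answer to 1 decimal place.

Log law: V(z) ∝ ln(z/z₀), so V₂/V₁ = ln(z₂/z₀) / ln(z₁/z₀).
ln(55.8/0.034) = 7.4032, ln(2.0/0.034) = 4.0745
V₂ = 9.72 × 7.4032/4.0745 = 9.72 × 1.8169 = 17.6606 m/s

17.7 m/s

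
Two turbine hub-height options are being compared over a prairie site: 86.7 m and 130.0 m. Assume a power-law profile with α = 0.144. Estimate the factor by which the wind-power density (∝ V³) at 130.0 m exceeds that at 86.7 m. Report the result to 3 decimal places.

1.191

Speed ratio: V_B/V_A = (z_B/z_A)^α = (130.0/86.7)^0.144 = (1.4994)^0.144 = 1.06007
Power-density ratio: P_B/P_A = (V_B/V_A)³ = (1.06007)³ = 1.19124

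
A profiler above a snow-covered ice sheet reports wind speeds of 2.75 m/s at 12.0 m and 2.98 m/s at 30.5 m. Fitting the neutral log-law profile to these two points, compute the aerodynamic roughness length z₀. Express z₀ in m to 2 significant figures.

Log law: V(z) ∝ ln(z/z₀). With r = V₁/V₂ = 2.75/2.98 = 0.92282,
r · ln(z₂/z₀) = ln(z₁/z₀) ⇒ ln z₀ = (ln z₁ − r·ln z₂)/(1 − r)
ln z₀ = (2.48491 − 0.92282×3.41773) / 0.07718 = -8.6684
z₀ = exp(-8.6684) = 0.0001719 m

z₀ ≈ 0.00017 m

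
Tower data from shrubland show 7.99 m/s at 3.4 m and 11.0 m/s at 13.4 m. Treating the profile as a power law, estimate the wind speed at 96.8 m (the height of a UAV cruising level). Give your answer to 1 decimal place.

17.4 m/s

First find α: α = ln(V₂/V₁)/ln(z₂/z₁) = ln(11.0/7.99)/ln(13.4/3.4) = 0.31970/1.37148 = 0.2331
Extrapolate from 13.4 m to 96.8 m: V₃ = 11.0 × (96.8/13.4)^0.2331 = 11.0 × 1.5856 = 17.4413 m/s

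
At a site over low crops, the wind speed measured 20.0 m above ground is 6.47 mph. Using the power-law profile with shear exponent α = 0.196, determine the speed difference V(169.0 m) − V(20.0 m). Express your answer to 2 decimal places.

3.36 mph

Power law: V₂ = V₁ · (z₂/z₁)^α = 6.47 × (8.4500)^0.196 = 9.8303 mph
ΔV = 9.8303 − 6.47 = 3.3603 mph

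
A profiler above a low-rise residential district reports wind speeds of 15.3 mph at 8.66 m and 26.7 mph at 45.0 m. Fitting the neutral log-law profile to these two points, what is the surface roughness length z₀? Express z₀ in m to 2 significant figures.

z₀ ≈ 0.95 m

Log law: V(z) ∝ ln(z/z₀). With r = V₁/V₂ = 15.3/26.7 = 0.57303,
r · ln(z₂/z₀) = ln(z₁/z₀) ⇒ ln z₀ = (ln z₁ − r·ln z₂)/(1 − r)
ln z₀ = (2.15871 − 0.57303×3.80666) / 0.42697 = -0.0530
z₀ = exp(-0.0530) = 0.9484 m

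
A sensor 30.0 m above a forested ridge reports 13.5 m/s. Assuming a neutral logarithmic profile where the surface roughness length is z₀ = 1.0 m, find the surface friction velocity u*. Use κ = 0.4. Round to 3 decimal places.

u* ≈ 1.588 m/s

Log law: V(z) = (u*/κ) · ln(z/z₀) ⇒ u* = κ · V / ln(z/z₀)
u* = 0.4 × 13.5 / ln(30.0/1.0) = 0.4 × 13.5 / 3.4012
   = 5.4000 / 3.4012 = 1.5877 m/s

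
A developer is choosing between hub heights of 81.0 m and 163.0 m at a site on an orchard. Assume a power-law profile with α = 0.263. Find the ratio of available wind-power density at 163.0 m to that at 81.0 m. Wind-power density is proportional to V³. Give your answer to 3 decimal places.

1.736

Speed ratio: V_B/V_A = (z_B/z_A)^α = (163.0/81.0)^0.263 = (2.0123)^0.263 = 1.20192
Power-density ratio: P_B/P_A = (V_B/V_A)³ = (1.20192)³ = 1.73629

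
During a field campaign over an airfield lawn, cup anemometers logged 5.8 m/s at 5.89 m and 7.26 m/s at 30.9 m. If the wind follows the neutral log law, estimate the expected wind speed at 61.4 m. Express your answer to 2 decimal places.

Log law: V ∝ ln(z/z₀). From the pair, with r = V₁/V₂ = 0.79890,
ln z₀ = (ln z₁ − r·ln z₂)/(1 − r) = (1.7733 − 0.79890×3.4308)/0.20110 = -4.8113 → z₀ = 0.008137 m
V₃ = V₁ · ln(z₃/z₀)/ln(z₁/z₀) = 5.8 × 8.9287/6.5846 = 7.8648 m/s

7.86 m/s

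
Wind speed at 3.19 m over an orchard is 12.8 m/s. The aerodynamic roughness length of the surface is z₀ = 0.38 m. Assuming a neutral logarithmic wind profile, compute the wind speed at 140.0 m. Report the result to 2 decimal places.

35.55 m/s

Log law: V(z) ∝ ln(z/z₀), so V₂/V₁ = ln(z₂/z₀) / ln(z₁/z₀).
ln(140.0/0.38) = 5.9092, ln(3.19/0.38) = 2.1276
V₂ = 12.8 × 5.9092/2.1276 = 12.8 × 2.7774 = 35.5508 m/s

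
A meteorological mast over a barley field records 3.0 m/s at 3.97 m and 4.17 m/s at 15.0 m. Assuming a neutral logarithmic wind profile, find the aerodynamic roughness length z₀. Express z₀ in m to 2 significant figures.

z₀ ≈ 0.13 m

Log law: V(z) ∝ ln(z/z₀). With r = V₁/V₂ = 3.0/4.17 = 0.71942,
r · ln(z₂/z₀) = ln(z₁/z₀) ⇒ ln z₀ = (ln z₁ − r·ln z₂)/(1 − r)
ln z₀ = (1.37877 − 0.71942×2.70805) / 0.28058 = -2.0297
z₀ = exp(-2.0297) = 0.1314 m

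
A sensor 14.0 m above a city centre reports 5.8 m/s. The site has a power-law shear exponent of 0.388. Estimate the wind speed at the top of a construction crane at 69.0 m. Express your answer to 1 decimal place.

10.8 m/s

Power-law profile: V₂ = V₁ · (z₂/z₁)^α
V₂ = 5.8 × (69.0/14.0)^0.388 = 5.8 × (4.9286)^0.388
    = 5.8 × 1.8568 = 10.7697 m/s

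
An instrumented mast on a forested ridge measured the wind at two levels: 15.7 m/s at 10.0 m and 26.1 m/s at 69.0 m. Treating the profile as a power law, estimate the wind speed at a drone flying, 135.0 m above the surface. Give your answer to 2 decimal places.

31.14 m/s

First find α: α = ln(V₂/V₁)/ln(z₂/z₁) = ln(26.1/15.7)/ln(69.0/10.0) = 0.50827/1.93152 = 0.2631
Extrapolate from 69.0 m to 135.0 m: V₃ = 26.1 × (135.0/69.0)^0.2631 = 26.1 × 1.1932 = 31.1418 m/s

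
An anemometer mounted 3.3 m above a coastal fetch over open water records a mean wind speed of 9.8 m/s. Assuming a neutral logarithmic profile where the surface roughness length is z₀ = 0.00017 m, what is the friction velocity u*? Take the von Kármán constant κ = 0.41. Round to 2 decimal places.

Log law: V(z) = (u*/κ) · ln(z/z₀) ⇒ u* = κ · V / ln(z/z₀)
u* = 0.41 × 9.8 / ln(3.3/0.00017) = 0.41 × 9.8 / 9.8736
   = 4.0180 / 9.8736 = 0.4069 m/s

u* ≈ 0.41 m/s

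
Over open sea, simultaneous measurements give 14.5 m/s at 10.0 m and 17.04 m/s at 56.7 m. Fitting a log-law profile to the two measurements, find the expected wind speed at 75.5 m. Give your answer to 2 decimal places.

Log law: V ∝ ln(z/z₀). From the pair, with r = V₁/V₂ = 0.85094,
ln z₀ = (ln z₁ − r·ln z₂)/(1 − r) = (2.3026 − 0.85094×4.0378)/0.14906 = -7.6030 → z₀ = 0.0004989 m
V₃ = V₁ · ln(z₃/z₀)/ln(z₁/z₀) = 14.5 × 11.9272/9.9056 = 17.4592 m/s

17.46 m/s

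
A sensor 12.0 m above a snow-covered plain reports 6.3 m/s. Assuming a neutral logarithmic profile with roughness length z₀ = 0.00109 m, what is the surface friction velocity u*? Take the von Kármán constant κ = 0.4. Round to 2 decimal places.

u* ≈ 0.27 m/s

Log law: V(z) = (u*/κ) · ln(z/z₀) ⇒ u* = κ · V / ln(z/z₀)
u* = 0.4 × 6.3 / ln(12.0/0.00109) = 0.4 × 6.3 / 9.3065
   = 2.5200 / 9.3065 = 0.2708 m/s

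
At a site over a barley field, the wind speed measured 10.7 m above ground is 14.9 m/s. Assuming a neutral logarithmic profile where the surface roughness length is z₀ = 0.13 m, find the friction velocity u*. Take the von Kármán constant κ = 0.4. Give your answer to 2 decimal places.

u* ≈ 1.35 m/s

Log law: V(z) = (u*/κ) · ln(z/z₀) ⇒ u* = κ · V / ln(z/z₀)
u* = 0.4 × 14.9 / ln(10.7/0.13) = 0.4 × 14.9 / 4.4105
   = 5.9600 / 4.4105 = 1.3513 m/s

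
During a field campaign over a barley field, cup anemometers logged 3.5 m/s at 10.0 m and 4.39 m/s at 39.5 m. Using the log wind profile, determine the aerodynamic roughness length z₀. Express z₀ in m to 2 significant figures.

z₀ ≈ 0.045 m

Log law: V(z) ∝ ln(z/z₀). With r = V₁/V₂ = 3.5/4.39 = 0.79727,
r · ln(z₂/z₀) = ln(z₁/z₀) ⇒ ln z₀ = (ln z₁ − r·ln z₂)/(1 − r)
ln z₀ = (2.30259 − 0.79727×3.67630) / 0.20273 = -3.0997
z₀ = exp(-3.0997) = 0.04506 m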